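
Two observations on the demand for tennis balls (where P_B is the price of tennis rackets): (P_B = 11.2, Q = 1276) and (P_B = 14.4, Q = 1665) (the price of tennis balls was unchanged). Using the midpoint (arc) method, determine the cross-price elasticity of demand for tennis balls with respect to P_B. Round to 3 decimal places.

ΔQ_A = 1665 − 1276 = 389; ΔP_B = 14.4 − 11.2 = 3.2.
Midpoints: Q̄_A = 1470.5, P̄_B = 12.80.
ε = (ΔQ_A/Q̄_A)/(ΔP_B/P̄_B) = (389/1470.5)/(3.2/12.80) ≈ 1.058.

1.058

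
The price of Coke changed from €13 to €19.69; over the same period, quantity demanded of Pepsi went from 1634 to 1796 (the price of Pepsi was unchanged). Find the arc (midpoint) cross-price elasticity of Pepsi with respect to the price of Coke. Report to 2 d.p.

0.23

ΔQ_A = 1796 − 1634 = 162; ΔP_B = 19.69 − 13 = 6.69.
Midpoints: Q̄_A = 1715.0, P̄_B = 16.34.
ε = (ΔQ_A/Q̄_A)/(ΔP_B/P̄_B) = (162/1715.0)/(6.69/16.34) ≈ 0.23.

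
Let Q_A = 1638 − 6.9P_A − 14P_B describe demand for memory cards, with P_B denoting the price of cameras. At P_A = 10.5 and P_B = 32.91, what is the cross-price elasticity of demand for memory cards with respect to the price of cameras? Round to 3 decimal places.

At P_A = 10.5 and P_B = 32.91: Q_A = 1104.81.
∂Q_A/∂P_B = -14.
ε = (∂Q_A/∂P_B)(P_B/Q_A) = -14 × (32.91/1104.81) ≈ -0.417.

-0.417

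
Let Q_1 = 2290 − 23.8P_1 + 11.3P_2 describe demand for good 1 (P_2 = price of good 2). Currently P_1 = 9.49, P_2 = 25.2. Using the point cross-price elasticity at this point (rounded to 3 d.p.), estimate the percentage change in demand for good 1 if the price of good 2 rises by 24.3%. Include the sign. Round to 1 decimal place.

2.9%

At P_1 = 9.49, P_2 = 25.2: Q_1 = 2348.898.
∂Q_1/∂P_2 = 11.3.
ε = (∂Q_1/∂P_2)(P_2/Q_1) = 11.3000 × 25.2/2348.898 ≈ 0.121.
%ΔQ_1 ≈ ε × %ΔP_2 = 0.121 × (24.3%) = 2.9%.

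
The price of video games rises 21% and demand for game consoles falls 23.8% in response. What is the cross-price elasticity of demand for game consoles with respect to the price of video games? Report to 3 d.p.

ε = (%ΔQ of game consoles) / (%ΔP of video games) = (-23.8%) / (21%) ≈ -1.133.

-1.133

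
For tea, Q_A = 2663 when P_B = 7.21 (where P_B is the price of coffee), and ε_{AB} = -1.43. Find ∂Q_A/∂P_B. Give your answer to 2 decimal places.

-528.17

ε = (∂Q_A/∂P_B)·(P_B/Q_A) ⇒ ∂Q_A/∂P_B = ε·Q_A/P_B = -1.43 × 2663/7.21 ≈ -528.17.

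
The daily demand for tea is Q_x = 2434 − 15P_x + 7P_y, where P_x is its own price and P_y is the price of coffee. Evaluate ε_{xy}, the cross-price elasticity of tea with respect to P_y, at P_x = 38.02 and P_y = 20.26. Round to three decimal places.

0.071

At P_x = 38.02 and P_y = 20.26: Q_x = 2005.52.
∂Q_x/∂P_y = 7.
ε = (∂Q_x/∂P_y)(P_y/Q_x) = 7 × (20.26/2005.52) ≈ 0.071.
Since ε > 0, tea and coffee are substitutes.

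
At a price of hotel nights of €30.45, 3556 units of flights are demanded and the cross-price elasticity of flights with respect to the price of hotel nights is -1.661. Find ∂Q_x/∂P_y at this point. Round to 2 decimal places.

-193.97

ε = (∂Q_x/∂P_y)·(P_y/Q_x) ⇒ ∂Q_x/∂P_y = ε·Q_x/P_y = -1.661 × 3556/30.45 ≈ -193.97.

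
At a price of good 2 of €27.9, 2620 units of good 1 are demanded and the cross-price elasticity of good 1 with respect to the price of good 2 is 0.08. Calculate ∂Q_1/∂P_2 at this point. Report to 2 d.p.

ε = (∂Q_1/∂P_2)·(P_2/Q_1) ⇒ ∂Q_1/∂P_2 = ε·Q_1/P_2 = 0.08 × 2620/27.9 ≈ 7.51.

7.51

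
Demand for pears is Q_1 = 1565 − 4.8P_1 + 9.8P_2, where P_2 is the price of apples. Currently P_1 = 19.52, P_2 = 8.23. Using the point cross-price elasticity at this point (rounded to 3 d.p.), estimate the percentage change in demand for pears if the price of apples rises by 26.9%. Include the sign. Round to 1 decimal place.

At P_1 = 19.52, P_2 = 8.23: Q_1 = 1551.958.
∂Q_1/∂P_2 = 9.8.
ε = (∂Q_1/∂P_2)(P_2/Q_1) = 9.8000 × 8.23/1551.958 ≈ 0.052.
%ΔQ_1 ≈ ε × %ΔP_2 = 0.052 × (26.9%) = 1.4%.

1.4%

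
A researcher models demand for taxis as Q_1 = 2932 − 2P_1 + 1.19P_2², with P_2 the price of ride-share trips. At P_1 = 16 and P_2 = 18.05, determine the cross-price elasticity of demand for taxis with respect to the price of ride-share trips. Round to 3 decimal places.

0.236

At P_1 = 16 and P_2 = 18.05: Q_1 = 3287.705.
∂Q_1/∂P_2 = 2.38P_2 = 2.38(18.05) = 42.9590.
ε = (∂Q_1/∂P_2)(P_2/Q_1) = 42.9590 × (18.05/3287.705) ≈ 0.236.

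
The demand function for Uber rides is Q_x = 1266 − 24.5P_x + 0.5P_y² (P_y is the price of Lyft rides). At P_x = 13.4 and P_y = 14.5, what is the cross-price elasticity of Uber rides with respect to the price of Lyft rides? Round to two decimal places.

At P_x = 13.4 and P_y = 14.5: Q_x = 1042.825.
∂Q_x/∂P_y = 1P_y = 1(14.5) = 14.5000.
ε = (∂Q_x/∂P_y)(P_y/Q_x) = 14.5000 × (14.5/1042.825) ≈ 0.20.

0.20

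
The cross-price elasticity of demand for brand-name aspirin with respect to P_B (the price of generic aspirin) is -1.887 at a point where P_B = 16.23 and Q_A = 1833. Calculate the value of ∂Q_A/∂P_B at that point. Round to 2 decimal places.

ε = (∂Q_A/∂P_B)·(P_B/Q_A) ⇒ ∂Q_A/∂P_B = ε·Q_A/P_B = -1.887 × 1833/16.23 ≈ -213.12.

-213.12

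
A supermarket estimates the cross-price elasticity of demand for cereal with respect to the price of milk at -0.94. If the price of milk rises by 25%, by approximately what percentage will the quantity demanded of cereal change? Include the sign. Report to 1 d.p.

-23.5%

%ΔQ ≈ ε × %ΔP of milk = -0.94 × (25%) = -23.5%.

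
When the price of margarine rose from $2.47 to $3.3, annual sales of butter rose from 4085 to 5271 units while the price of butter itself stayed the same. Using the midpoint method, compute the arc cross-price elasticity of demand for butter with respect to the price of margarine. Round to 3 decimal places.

ΔQ_A = 5271 − 4085 = 1186; ΔP_B = 3.3 − 2.47 = 0.83.
Midpoints: Q̄_A = 4678.0, P̄_B = 2.88.
ε = (ΔQ_A/Q̄_A)/(ΔP_B/P̄_B) = (1186/4678.0)/(0.83/2.88) ≈ 0.881.

0.881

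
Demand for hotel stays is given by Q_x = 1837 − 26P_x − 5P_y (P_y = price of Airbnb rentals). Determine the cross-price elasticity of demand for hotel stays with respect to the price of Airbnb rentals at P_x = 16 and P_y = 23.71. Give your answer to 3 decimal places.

-0.091

At P_x = 16 and P_y = 23.71: Q_x = 1302.45.
∂Q_x/∂P_y = -5.
ε = (∂Q_x/∂P_y)(P_y/Q_x) = -5 × (23.71/1302.45) ≈ -0.091.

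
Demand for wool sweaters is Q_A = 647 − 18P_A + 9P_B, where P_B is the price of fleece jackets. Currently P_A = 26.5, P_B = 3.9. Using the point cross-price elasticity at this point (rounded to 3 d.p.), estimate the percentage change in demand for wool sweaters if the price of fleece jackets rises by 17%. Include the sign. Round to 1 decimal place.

At P_A = 26.5, P_B = 3.9: Q_A = 205.1.
∂Q_A/∂P_B = 9.
ε = (∂Q_A/∂P_B)(P_B/Q_A) = 9.0000 × 3.9/205.1 ≈ 0.171.
%ΔQ_A ≈ ε × %ΔP_B = 0.171 × (17%) = 2.9%.

2.9%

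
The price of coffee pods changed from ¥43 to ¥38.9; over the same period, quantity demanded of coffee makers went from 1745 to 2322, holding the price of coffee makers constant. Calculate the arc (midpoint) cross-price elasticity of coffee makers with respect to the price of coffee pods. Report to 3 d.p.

ΔQ_A = 2322 − 1745 = 577; ΔP_B = 38.9 − 43 = -4.1.
Midpoints: Q̄_A = 2033.5, P̄_B = 40.95.
ε = (ΔQ_A/Q̄_A)/(ΔP_B/P̄_B) = (577/2033.5)/(-4.1/40.95) ≈ -2.834.

-2.834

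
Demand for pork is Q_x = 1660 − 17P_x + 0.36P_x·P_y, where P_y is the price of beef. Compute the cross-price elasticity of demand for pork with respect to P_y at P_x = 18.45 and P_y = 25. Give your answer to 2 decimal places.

0.11

At P_x = 18.45 and P_y = 25: Q_x = 1512.4.
∂Q_x/∂P_y = 0.36P_x = 0.36(18.45) = 6.6420.
ε = (∂Q_x/∂P_y)(P_y/Q_x) = 6.6420 × (25/1512.4) ≈ 0.11.
ε > 0: substitutes.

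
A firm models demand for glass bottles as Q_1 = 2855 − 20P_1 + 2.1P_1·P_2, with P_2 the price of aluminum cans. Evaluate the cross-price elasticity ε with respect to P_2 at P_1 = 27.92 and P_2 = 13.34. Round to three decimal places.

0.254

At P_1 = 27.92 and P_2 = 13.34: Q_1 = 3078.751.
∂Q_1/∂P_2 = 2.1P_1 = 2.1(27.92) = 58.6320.
ε = (∂Q_1/∂P_2)(P_2/Q_1) = 58.6320 × (13.34/3078.751) ≈ 0.254.
ε > 0: substitutes.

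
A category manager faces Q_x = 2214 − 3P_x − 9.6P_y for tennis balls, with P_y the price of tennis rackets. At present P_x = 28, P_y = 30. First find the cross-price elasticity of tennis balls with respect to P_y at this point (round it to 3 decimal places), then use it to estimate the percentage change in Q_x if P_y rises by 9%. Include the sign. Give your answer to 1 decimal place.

At P_x = 28, P_y = 30: Q_x = 1842.
∂Q_x/∂P_y = -9.6.
ε = (∂Q_x/∂P_y)(P_y/Q_x) = -9.6000 × 30/1842 ≈ -0.156.
%ΔQ_x ≈ ε × %ΔP_y = -0.156 × (9%) = -1.4%.

-1.4%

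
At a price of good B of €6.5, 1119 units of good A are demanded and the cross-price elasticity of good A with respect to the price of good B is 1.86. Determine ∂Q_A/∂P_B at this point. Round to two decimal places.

ε = (∂Q_A/∂P_B)·(P_B/Q_A) ⇒ ∂Q_A/∂P_B = ε·Q_A/P_B = 1.86 × 1119/6.5 ≈ 320.21.

320.21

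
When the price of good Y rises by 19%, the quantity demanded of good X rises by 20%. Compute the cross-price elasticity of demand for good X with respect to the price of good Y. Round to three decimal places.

ε = (%ΔQ of good X) / (%ΔP of good Y) = (20%) / (19%) ≈ 1.053.
Positive cross-price elasticity: substitutes.

1.053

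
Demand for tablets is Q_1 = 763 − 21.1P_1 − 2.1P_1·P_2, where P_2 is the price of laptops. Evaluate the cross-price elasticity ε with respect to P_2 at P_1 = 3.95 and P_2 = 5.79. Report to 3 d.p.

At P_1 = 3.95 and P_2 = 5.79: Q_1 = 631.627.
∂Q_1/∂P_2 = -2.1P_1 = -2.1(3.95) = -8.2950.
ε = (∂Q_1/∂P_2)(P_2/Q_1) = -8.2950 × (5.79/631.627) ≈ -0.076.
ε < 0: complements.

-0.076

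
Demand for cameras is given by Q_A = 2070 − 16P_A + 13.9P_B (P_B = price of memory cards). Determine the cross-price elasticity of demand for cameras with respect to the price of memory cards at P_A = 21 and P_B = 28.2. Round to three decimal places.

At P_A = 21 and P_B = 28.2: Q_A = 2125.98.
∂Q_A/∂P_B = 13.9.
ε = (∂Q_A/∂P_B)(P_B/Q_A) = 13.9 × (28.2/2125.98) ≈ 0.184.

0.184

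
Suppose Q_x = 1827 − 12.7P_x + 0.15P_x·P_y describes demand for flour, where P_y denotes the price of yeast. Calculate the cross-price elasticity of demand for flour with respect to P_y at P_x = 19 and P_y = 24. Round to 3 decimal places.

At P_x = 19 and P_y = 24: Q_x = 1654.1.
∂Q_x/∂P_y = 0.15P_x = 0.15(19) = 2.8500.
ε = (∂Q_x/∂P_y)(P_y/Q_x) = 2.8500 × (24/1654.1) ≈ 0.041.

0.041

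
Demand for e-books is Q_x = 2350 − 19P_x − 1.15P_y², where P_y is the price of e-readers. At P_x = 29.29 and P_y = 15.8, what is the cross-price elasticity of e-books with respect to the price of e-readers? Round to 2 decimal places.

-0.38

At P_x = 29.29 and P_y = 15.8: Q_x = 1506.404.
∂Q_x/∂P_y = -2.3P_y = -2.3(15.8) = -36.3400.
ε = (∂Q_x/∂P_y)(P_y/Q_x) = -36.3400 × (15.8/1506.404) ≈ -0.38.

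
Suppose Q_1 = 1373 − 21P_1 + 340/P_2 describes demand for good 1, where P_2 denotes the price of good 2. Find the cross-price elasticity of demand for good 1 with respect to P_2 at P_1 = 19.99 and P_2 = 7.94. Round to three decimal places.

At P_1 = 19.99 and P_2 = 7.94: Q_1 = 996.031.
∂Q_1/∂P_2 = −340/P_2² = -5.3931.
ε = (∂Q_1/∂P_2)(P_2/Q_1) = -5.3931 × (7.94/996.031) ≈ -0.043.

-0.043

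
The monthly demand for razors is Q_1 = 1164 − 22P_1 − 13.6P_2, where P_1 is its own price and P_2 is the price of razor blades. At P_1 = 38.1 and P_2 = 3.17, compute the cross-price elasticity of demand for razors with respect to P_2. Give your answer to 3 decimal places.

-0.153

At P_1 = 38.1 and P_2 = 3.17: Q_1 = 282.688.
∂Q_1/∂P_2 = -13.6.
ε = (∂Q_1/∂P_2)(P_2/Q_1) = -13.6 × (3.17/282.688) ≈ -0.153.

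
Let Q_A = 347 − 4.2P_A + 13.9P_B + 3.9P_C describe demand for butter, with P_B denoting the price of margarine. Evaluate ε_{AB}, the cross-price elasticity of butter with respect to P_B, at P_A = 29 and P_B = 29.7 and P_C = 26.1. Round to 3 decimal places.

0.558

At P_A = 29 and P_B = 29.7 and P_C = 26.1: Q_A = 739.82.
∂Q_A/∂P_B = 13.9.
ε = (∂Q_A/∂P_B)(P_B/Q_A) = 13.9 × (29.7/739.82) ≈ 0.558.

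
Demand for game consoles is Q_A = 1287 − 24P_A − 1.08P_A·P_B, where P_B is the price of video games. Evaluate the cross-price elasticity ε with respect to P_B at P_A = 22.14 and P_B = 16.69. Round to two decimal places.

At P_A = 22.14 and P_B = 16.69: Q_A = 356.562.
∂Q_A/∂P_B = -1.08P_A = -1.08(22.14) = -23.9112.
ε = (∂Q_A/∂P_B)(P_B/Q_A) = -23.9112 × (16.69/356.562) ≈ -1.12.
ε < 0: complements.

-1.12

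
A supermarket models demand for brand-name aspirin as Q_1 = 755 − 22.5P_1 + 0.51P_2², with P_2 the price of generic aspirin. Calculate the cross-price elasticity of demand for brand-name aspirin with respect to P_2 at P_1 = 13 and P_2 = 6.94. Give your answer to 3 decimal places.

0.101

At P_1 = 13 and P_2 = 6.94: Q_1 = 487.063.
∂Q_1/∂P_2 = 1.02P_2 = 1.02(6.94) = 7.0788.
ε = (∂Q_1/∂P_2)(P_2/Q_1) = 7.0788 × (6.94/487.063) ≈ 0.101.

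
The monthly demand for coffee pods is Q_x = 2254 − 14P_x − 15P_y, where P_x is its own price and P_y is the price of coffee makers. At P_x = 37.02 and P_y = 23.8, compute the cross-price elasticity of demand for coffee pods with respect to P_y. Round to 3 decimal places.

At P_x = 37.02 and P_y = 23.8: Q_x = 1378.72.
∂Q_x/∂P_y = -15.
ε = (∂Q_x/∂P_y)(P_y/Q_x) = -15 × (23.8/1378.72) ≈ -0.259.

-0.259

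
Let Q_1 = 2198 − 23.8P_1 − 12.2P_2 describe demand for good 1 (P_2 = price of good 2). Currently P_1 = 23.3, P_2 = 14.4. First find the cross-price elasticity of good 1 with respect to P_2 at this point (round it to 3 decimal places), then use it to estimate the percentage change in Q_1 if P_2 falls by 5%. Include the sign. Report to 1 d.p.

0.6%

At P_1 = 23.3, P_2 = 14.4: Q_1 = 1467.78.
∂Q_1/∂P_2 = -12.2.
ε = (∂Q_1/∂P_2)(P_2/Q_1) = -12.2000 × 14.4/1467.78 ≈ -0.120.
%ΔQ_1 ≈ ε × %ΔP_2 = -0.120 × (-5%) = 0.6%.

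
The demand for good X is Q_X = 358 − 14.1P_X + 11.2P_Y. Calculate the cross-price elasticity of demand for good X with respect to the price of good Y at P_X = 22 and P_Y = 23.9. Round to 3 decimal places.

At P_X = 22 and P_Y = 23.9: Q_X = 315.48.
∂Q_X/∂P_Y = 11.2.
ε = (∂Q_X/∂P_Y)(P_Y/Q_X) = 11.2 × (23.9/315.48) ≈ 0.848.
Since ε > 0, good X and good Y are substitutes.

0.848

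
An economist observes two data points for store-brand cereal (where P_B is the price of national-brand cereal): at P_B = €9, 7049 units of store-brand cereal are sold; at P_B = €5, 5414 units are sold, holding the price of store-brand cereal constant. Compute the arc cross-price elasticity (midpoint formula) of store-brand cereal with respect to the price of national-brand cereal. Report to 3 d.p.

0.459

ΔQ_A = 5414 − 7049 = -1635; ΔP_B = 5 − 9 = -4.
Midpoints: Q̄_A = 6231.5, P̄_B = 7.00.
ε = (ΔQ_A/Q̄_A)/(ΔP_B/P̄_B) = (-1635/6231.5)/(-4/7.00) ≈ 0.459.
ε > 0: store-brand cereal and national-brand cereal are substitutes.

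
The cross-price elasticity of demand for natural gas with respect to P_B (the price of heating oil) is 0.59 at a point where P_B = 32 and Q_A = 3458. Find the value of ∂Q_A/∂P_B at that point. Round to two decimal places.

63.76

ε = (∂Q_A/∂P_B)·(P_B/Q_A) ⇒ ∂Q_A/∂P_B = ε·Q_A/P_B = 0.59 × 3458/32 ≈ 63.76.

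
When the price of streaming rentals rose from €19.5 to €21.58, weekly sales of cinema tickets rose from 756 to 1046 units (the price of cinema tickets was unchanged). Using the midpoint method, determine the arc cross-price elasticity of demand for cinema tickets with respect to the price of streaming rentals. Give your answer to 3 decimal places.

3.178

ΔQ_A = 1046 − 756 = 290; ΔP_B = 21.58 − 19.5 = 2.08.
Midpoints: Q̄_A = 901.0, P̄_B = 20.54.
ε = (ΔQ_A/Q̄_A)/(ΔP_B/P̄_B) = (290/901.0)/(2.08/20.54) ≈ 3.178.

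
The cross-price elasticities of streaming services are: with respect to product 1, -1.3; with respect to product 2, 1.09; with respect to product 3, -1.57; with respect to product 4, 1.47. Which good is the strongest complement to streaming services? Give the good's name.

product 3

Complements have ε < 0. The most negative value is -1.57 (product 3).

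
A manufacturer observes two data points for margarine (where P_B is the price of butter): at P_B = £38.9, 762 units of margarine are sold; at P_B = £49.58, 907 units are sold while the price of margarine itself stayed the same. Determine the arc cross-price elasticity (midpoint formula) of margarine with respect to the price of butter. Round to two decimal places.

0.72

ΔQ_A = 907 − 762 = 145; ΔP_B = 49.58 − 38.9 = 10.68.
Midpoints: Q̄_A = 834.5, P̄_B = 44.24.
ε = (ΔQ_A/Q̄_A)/(ΔP_B/P̄_B) = (145/834.5)/(10.68/44.24) ≈ 0.72.
ε > 0: margarine and butter are substitutes.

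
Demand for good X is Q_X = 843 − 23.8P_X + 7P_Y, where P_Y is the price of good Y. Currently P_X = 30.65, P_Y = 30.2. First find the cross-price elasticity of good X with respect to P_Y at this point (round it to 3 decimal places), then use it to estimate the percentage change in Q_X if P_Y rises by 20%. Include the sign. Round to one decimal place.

13.0%

At P_X = 30.65, P_Y = 30.2: Q_X = 324.93.
∂Q_X/∂P_Y = 7.
ε = (∂Q_X/∂P_Y)(P_Y/Q_X) = 7.0000 × 30.2/324.93 ≈ 0.651.
%ΔQ_X ≈ ε × %ΔP_Y = 0.651 × (20%) = 13.0%.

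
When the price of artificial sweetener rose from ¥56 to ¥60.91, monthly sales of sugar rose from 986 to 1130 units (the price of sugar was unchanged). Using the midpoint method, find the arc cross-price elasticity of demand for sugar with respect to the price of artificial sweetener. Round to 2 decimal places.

1.62

ΔQ_A = 1130 − 986 = 144; ΔP_B = 60.91 − 56 = 4.91.
Midpoints: Q̄_A = 1058.0, P̄_B = 58.45.
ε = (ΔQ_A/Q̄_A)/(ΔP_B/P̄_B) = (144/1058.0)/(4.91/58.45) ≈ 1.62.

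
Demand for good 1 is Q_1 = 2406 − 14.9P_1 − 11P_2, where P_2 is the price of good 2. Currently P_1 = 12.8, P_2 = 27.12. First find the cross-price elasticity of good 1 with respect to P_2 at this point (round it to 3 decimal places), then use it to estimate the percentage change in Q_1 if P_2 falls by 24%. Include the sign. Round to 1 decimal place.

At P_1 = 12.8, P_2 = 27.12: Q_1 = 1916.96.
∂Q_1/∂P_2 = -11.
ε = (∂Q_1/∂P_2)(P_2/Q_1) = -11.0000 × 27.12/1916.96 ≈ -0.156.
%ΔQ_1 ≈ ε × %ΔP_2 = -0.156 × (-24%) = 3.7%.

3.7%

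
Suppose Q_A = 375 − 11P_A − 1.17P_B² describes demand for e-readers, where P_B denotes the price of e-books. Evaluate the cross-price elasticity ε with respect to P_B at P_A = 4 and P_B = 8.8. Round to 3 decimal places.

At P_A = 4 and P_B = 8.8: Q_A = 240.395.
∂Q_A/∂P_B = -2.34P_B = -2.34(8.8) = -20.5920.
ε = (∂Q_A/∂P_B)(P_B/Q_A) = -20.5920 × (8.8/240.395) ≈ -0.754.

-0.754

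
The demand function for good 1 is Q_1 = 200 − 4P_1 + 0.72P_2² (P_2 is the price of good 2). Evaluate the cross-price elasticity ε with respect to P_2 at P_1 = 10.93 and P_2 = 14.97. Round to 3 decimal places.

At P_1 = 10.93 and P_2 = 14.97: Q_1 = 317.633.
∂Q_1/∂P_2 = 1.44P_2 = 1.44(14.97) = 21.5568.
ε = (∂Q_1/∂P_2)(P_2/Q_1) = 21.5568 × (14.97/317.633) ≈ 1.016.
ε > 0: substitutes.

1.016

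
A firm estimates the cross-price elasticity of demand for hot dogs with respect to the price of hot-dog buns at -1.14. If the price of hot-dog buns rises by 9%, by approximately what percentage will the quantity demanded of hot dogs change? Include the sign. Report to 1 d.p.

-10.3%

%ΔQ ≈ ε × %ΔP of hot-dog buns = -1.14 × (9%) = -10.3%.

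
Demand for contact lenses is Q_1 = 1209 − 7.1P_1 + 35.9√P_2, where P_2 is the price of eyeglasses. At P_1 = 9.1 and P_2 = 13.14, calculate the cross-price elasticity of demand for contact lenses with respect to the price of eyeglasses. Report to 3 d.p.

At P_1 = 9.1 and P_2 = 13.14: Q_1 = 1274.524.
∂Q_1/∂P_2 = 35.9/(2√P_2) = 35.9/(2√13.14) = 4.9518.
ε = (∂Q_1/∂P_2)(P_2/Q_1) = 4.9518 × (13.14/1274.524) ≈ 0.051.
ε > 0: substitutes.

0.051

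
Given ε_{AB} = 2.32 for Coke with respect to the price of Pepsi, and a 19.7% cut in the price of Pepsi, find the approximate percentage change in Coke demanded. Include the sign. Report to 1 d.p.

-45.7%

%ΔQ ≈ ε × %ΔP of Pepsi = 2.32 × (-19.7%) = -45.7%.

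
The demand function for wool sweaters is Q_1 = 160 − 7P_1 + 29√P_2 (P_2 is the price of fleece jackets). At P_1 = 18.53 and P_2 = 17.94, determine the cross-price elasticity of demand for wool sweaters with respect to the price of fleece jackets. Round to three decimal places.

0.401

At P_1 = 18.53 and P_2 = 17.94: Q_1 = 153.121.
∂Q_1/∂P_2 = 29/(2√P_2) = 29/(2√17.94) = 3.4234.
ε = (∂Q_1/∂P_2)(P_2/Q_1) = 3.4234 × (17.94/153.121) ≈ 0.401.
ε > 0: substitutes.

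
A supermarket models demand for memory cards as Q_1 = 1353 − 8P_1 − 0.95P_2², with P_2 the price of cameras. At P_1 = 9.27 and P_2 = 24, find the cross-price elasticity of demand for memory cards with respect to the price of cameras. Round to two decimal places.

At P_1 = 9.27 and P_2 = 24: Q_1 = 731.64.
∂Q_1/∂P_2 = -1.9P_2 = -1.9(24) = -45.6000.
ε = (∂Q_1/∂P_2)(P_2/Q_1) = -45.6000 × (24/731.64) ≈ -1.50.

-1.50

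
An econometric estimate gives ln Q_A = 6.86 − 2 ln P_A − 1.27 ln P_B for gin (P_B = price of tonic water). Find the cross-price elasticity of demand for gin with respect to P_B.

In a log-linear (constant-elasticity) demand function, the coefficient on ln P_B is the cross-price elasticity.
ε = -1.27. Negative, so gin and tonic water are complements.

-1.27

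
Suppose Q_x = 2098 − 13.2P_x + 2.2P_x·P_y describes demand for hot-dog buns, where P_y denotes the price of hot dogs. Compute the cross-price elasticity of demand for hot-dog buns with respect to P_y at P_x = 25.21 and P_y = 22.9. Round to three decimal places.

At P_x = 25.21 and P_y = 22.9: Q_x = 3035.308.
∂Q_x/∂P_y = 2.2P_x = 2.2(25.21) = 55.4620.
ε = (∂Q_x/∂P_y)(P_y/Q_x) = 55.4620 × (22.9/3035.308) ≈ 0.418.

0.418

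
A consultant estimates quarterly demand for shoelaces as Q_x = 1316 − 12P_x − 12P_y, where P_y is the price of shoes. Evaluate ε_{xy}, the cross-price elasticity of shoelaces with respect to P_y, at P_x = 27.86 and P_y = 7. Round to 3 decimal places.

At P_x = 27.86 and P_y = 7: Q_x = 897.68.
∂Q_x/∂P_y = -12.
ε = (∂Q_x/∂P_y)(P_y/Q_x) = -12 × (7/897.68) ≈ -0.094.
Since ε < 0, shoelaces and shoes are complements.

-0.094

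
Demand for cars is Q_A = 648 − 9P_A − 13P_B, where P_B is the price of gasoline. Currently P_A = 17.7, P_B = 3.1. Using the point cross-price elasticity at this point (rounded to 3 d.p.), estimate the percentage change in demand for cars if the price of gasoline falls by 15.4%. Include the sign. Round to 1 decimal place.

At P_A = 17.7, P_B = 3.1: Q_A = 448.4.
∂Q_A/∂P_B = -13.
ε = (∂Q_A/∂P_B)(P_B/Q_A) = -13.0000 × 3.1/448.4 ≈ -0.090.
%ΔQ_A ≈ ε × %ΔP_B = -0.090 × (-15.4%) = 1.4%.

1.4%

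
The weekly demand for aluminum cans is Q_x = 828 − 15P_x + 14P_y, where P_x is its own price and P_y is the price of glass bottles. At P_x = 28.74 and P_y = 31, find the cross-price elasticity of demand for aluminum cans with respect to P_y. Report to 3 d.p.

0.522

At P_x = 28.74 and P_y = 31: Q_x = 830.9.
∂Q_x/∂P_y = 14.
ε = (∂Q_x/∂P_y)(P_y/Q_x) = 14 × (31/830.9) ≈ 0.522.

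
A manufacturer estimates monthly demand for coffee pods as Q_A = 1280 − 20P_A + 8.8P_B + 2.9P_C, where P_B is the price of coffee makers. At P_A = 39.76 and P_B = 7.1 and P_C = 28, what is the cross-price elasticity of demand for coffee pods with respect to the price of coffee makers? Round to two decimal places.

0.10

At P_A = 39.76 and P_B = 7.1 and P_C = 28: Q_A = 628.48.
∂Q_A/∂P_B = 8.8.
ε = (∂Q_A/∂P_B)(P_B/Q_A) = 8.8 × (7.1/628.48) ≈ 0.10.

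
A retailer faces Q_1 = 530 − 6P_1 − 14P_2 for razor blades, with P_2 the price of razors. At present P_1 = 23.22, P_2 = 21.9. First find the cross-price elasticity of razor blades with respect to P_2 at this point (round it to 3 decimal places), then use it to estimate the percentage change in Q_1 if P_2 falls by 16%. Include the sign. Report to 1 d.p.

58.4%

At P_1 = 23.22, P_2 = 21.9: Q_1 = 84.08.
∂Q_1/∂P_2 = -14.
ε = (∂Q_1/∂P_2)(P_2/Q_1) = -14.0000 × 21.9/84.08 ≈ -3.647.
%ΔQ_1 ≈ ε × %ΔP_2 = -3.647 × (-16%) = 58.4%.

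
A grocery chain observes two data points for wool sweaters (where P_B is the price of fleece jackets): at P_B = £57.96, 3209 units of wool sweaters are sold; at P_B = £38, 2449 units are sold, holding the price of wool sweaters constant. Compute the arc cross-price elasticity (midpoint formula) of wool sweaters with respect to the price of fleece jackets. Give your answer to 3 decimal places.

ΔQ_A = 2449 − 3209 = -760; ΔP_B = 38 − 57.96 = -19.96.
Midpoints: Q̄_A = 2829.0, P̄_B = 47.98.
ε = (ΔQ_A/Q̄_A)/(ΔP_B/P̄_B) = (-760/2829.0)/(-19.96/47.98) ≈ 0.646.

0.646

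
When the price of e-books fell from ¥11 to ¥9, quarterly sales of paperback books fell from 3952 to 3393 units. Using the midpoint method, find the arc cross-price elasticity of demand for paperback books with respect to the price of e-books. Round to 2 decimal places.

0.76

ΔQ_A = 3393 − 3952 = -559; ΔP_B = 9 − 11 = -2.
Midpoints: Q̄_A = 3672.5, P̄_B = 10.00.
ε = (ΔQ_A/Q̄_A)/(ΔP_B/P̄_B) = (-559/3672.5)/(-2/10.00) ≈ 0.76.
ε > 0: paperback books and e-books are substitutes.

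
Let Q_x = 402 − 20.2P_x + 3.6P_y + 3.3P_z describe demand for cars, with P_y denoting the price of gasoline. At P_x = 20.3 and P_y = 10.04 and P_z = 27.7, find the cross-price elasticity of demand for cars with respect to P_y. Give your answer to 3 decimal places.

At P_x = 20.3 and P_y = 10.04 and P_z = 27.7: Q_x = 119.494.
∂Q_x/∂P_y = 3.6.
ε = (∂Q_x/∂P_y)(P_y/Q_x) = 3.6 × (10.04/119.494) ≈ 0.302.

0.302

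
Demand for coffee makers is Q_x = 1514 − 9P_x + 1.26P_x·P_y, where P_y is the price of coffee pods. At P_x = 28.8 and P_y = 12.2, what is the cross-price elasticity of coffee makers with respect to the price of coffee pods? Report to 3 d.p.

0.261

At P_x = 28.8 and P_y = 12.2: Q_x = 1697.514.
∂Q_x/∂P_y = 1.26P_x = 1.26(28.8) = 36.2880.
ε = (∂Q_x/∂P_y)(P_y/Q_x) = 36.2880 × (12.2/1697.514) ≈ 0.261.
ε > 0: substitutes.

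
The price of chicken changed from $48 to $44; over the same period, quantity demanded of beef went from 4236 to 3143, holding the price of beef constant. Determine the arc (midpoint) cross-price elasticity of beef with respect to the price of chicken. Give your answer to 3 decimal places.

3.407

ΔQ_A = 3143 − 4236 = -1093; ΔP_B = 44 − 48 = -4.
Midpoints: Q̄_A = 3689.5, P̄_B = 46.00.
ε = (ΔQ_A/Q̄_A)/(ΔP_B/P̄_B) = (-1093/3689.5)/(-4/46.00) ≈ 3.407.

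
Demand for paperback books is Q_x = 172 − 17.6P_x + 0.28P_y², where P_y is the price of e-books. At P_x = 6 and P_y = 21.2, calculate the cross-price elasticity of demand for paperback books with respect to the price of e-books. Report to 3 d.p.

1.309

At P_x = 6 and P_y = 21.2: Q_x = 192.243.
∂Q_x/∂P_y = 0.56P_y = 0.56(21.2) = 11.8720.
ε = (∂Q_x/∂P_y)(P_y/Q_x) = 11.8720 × (21.2/192.243) ≈ 1.309.
ε > 0: substitutes.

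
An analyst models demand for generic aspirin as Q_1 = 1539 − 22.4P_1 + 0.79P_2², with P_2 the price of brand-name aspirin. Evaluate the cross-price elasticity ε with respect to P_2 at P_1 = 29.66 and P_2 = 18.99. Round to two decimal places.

At P_1 = 29.66 and P_2 = 18.99: Q_1 = 1159.506.
∂Q_1/∂P_2 = 1.58P_2 = 1.58(18.99) = 30.0042.
ε = (∂Q_1/∂P_2)(P_2/Q_1) = 30.0042 × (18.99/1159.506) ≈ 0.49.

0.49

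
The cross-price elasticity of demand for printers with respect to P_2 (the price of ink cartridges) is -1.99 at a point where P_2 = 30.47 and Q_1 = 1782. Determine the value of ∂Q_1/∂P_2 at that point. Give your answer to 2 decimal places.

-116.38

ε = (∂Q_1/∂P_2)·(P_2/Q_1) ⇒ ∂Q_1/∂P_2 = ε·Q_1/P_2 = -1.99 × 1782/30.47 ≈ -116.38.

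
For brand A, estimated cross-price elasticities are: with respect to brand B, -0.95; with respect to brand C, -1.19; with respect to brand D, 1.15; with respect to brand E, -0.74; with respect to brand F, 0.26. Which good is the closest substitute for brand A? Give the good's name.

Substitutes have ε > 0. Among the positive values, 1.15 (brand D) is largest.

brand D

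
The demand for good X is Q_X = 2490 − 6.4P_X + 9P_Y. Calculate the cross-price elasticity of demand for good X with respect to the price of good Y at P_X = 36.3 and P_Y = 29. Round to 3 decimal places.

0.104

At P_X = 36.3 and P_Y = 29: Q_X = 2518.68.
∂Q_X/∂P_Y = 9.
ε = (∂Q_X/∂P_Y)(P_Y/Q_X) = 9 × (29/2518.68) ≈ 0.104.
Since ε > 0, good X and good Y are substitutes.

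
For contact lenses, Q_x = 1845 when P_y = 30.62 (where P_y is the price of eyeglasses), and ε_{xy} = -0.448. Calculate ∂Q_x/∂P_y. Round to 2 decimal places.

ε = (∂Q_x/∂P_y)·(P_y/Q_x) ⇒ ∂Q_x/∂P_y = ε·Q_x/P_y = -0.448 × 1845/30.62 ≈ -26.99.

-26.99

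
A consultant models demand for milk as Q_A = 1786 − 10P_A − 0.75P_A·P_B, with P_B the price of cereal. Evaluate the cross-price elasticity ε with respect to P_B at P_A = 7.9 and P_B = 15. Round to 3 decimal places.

-0.055

At P_A = 7.9 and P_B = 15: Q_A = 1618.125.
∂Q_A/∂P_B = -0.75P_A = -0.75(7.9) = -5.9250.
ε = (∂Q_A/∂P_B)(P_B/Q_A) = -5.9250 × (15/1618.125) ≈ -0.055.
ε < 0: complements.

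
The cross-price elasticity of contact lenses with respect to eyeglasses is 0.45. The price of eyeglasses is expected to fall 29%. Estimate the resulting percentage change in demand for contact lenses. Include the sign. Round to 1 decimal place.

-13.1%

%ΔQ ≈ ε × %ΔP of eyeglasses = 0.45 × (-29%) = -13.1%.
Demand for contact lenses falls by about 13.1%.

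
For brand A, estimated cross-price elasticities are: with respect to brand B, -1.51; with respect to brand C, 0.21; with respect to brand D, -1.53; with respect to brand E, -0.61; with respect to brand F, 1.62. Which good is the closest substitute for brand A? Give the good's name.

brand F

Substitutes have ε > 0. Among the positive values, 1.62 (brand F) is largest.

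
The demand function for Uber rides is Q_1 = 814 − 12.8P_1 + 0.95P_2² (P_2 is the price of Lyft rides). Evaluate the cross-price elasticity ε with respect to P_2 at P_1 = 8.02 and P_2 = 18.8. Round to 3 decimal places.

0.641

At P_1 = 8.02 and P_2 = 18.8: Q_1 = 1047.112.
∂Q_1/∂P_2 = 1.9P_2 = 1.9(18.8) = 35.7200.
ε = (∂Q_1/∂P_2)(P_2/Q_1) = 35.7200 × (18.8/1047.112) ≈ 0.641.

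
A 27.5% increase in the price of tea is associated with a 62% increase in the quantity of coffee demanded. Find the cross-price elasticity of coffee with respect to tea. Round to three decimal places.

ε = (%ΔQ of coffee) / (%ΔP of tea) = (62%) / (27.5%) ≈ 2.255.

2.255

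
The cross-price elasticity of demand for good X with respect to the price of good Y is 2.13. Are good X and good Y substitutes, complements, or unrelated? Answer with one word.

ε = 2.13 > 0, so a higher price of good Y raises demand for good X: substitutes.

substitutes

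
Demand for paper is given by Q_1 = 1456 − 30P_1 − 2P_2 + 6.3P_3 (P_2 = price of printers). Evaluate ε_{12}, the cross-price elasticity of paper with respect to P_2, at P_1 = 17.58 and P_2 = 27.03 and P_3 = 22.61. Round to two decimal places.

At P_1 = 17.58 and P_2 = 27.03 and P_3 = 22.61: Q_1 = 1016.983.
∂Q_1/∂P_2 = -2.
ε = (∂Q_1/∂P_2)(P_2/Q_1) = -2 × (27.03/1016.983) ≈ -0.05.

-0.05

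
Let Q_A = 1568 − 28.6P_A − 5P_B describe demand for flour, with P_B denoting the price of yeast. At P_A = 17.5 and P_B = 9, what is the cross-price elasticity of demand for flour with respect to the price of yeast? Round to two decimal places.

At P_A = 17.5 and P_B = 9: Q_A = 1022.5.
∂Q_A/∂P_B = -5.
ε = (∂Q_A/∂P_B)(P_B/Q_A) = -5 × (9/1022.5) ≈ -0.04.
Since ε < 0, flour and yeast are complements.

-0.04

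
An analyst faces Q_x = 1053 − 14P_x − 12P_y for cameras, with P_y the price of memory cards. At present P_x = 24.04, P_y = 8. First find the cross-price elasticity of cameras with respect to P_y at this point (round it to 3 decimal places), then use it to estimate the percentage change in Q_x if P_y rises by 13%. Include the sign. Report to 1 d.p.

-2.0%

At P_x = 24.04, P_y = 8: Q_x = 620.44.
∂Q_x/∂P_y = -12.
ε = (∂Q_x/∂P_y)(P_y/Q_x) = -12.0000 × 8/620.44 ≈ -0.155.
%ΔQ_x ≈ ε × %ΔP_y = -0.155 × (13%) = -2.0%.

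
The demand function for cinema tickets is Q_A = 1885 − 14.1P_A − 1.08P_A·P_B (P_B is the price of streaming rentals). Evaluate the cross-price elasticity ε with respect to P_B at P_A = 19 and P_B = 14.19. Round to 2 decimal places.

-0.22

At P_A = 19 and P_B = 14.19: Q_A = 1325.921.
∂Q_A/∂P_B = -1.08P_A = -1.08(19) = -20.5200.
ε = (∂Q_A/∂P_B)(P_B/Q_A) = -20.5200 × (14.19/1325.921) ≈ -0.22.
ε < 0: complements.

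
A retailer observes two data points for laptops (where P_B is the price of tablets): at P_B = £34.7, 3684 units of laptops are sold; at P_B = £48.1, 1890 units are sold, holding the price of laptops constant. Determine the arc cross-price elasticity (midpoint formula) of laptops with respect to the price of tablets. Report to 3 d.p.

ΔQ_A = 1890 − 3684 = -1794; ΔP_B = 48.1 − 34.7 = 13.4.
Midpoints: Q̄_A = 2787.0, P̄_B = 41.40.
ε = (ΔQ_A/Q̄_A)/(ΔP_B/P̄_B) = (-1794/2787.0)/(13.4/41.40) ≈ -1.989.

-1.989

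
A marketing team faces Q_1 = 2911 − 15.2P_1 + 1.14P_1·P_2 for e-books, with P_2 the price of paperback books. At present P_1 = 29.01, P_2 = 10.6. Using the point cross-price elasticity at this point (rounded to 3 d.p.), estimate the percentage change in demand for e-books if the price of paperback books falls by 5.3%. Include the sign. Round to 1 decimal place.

At P_1 = 29.01, P_2 = 10.6: Q_1 = 2820.605.
∂Q_1/∂P_2 = 1.14P_1 = 33.0714.
ε = (∂Q_1/∂P_2)(P_2/Q_1) = 33.0714 × 10.6/2820.605 ≈ 0.124.
%ΔQ_1 ≈ ε × %ΔP_2 = 0.124 × (-5.3%) = -0.7%.

-0.7%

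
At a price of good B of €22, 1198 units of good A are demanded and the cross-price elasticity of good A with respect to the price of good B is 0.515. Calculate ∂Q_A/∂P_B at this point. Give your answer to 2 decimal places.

28.04

ε = (∂Q_A/∂P_B)·(P_B/Q_A) ⇒ ∂Q_A/∂P_B = ε·Q_A/P_B = 0.515 × 1198/22 ≈ 28.04.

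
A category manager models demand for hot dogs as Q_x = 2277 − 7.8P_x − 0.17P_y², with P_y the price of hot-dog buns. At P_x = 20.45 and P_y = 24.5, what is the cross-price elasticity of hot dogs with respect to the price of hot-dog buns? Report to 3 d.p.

-0.101

At P_x = 20.45 and P_y = 24.5: Q_x = 2015.447.
∂Q_x/∂P_y = -0.34P_y = -0.34(24.5) = -8.3300.
ε = (∂Q_x/∂P_y)(P_y/Q_x) = -8.3300 × (24.5/2015.447) ≈ -0.101.
ε < 0: complements.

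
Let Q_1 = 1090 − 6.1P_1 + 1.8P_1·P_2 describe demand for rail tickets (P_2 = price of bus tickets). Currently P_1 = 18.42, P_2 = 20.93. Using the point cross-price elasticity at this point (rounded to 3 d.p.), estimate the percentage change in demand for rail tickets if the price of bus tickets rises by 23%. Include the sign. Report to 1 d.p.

At P_1 = 18.42, P_2 = 20.93: Q_1 = 1671.593.
∂Q_1/∂P_2 = 1.8P_1 = 33.1560.
ε = (∂Q_1/∂P_2)(P_2/Q_1) = 33.1560 × 20.93/1671.593 ≈ 0.415.
%ΔQ_1 ≈ ε × %ΔP_2 = 0.415 × (23%) = 9.5%.

9.5%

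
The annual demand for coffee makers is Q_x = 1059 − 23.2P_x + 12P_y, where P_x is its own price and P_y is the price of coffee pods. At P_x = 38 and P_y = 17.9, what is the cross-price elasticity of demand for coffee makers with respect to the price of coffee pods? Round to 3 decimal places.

0.548

At P_x = 38 and P_y = 17.9: Q_x = 392.2.
∂Q_x/∂P_y = 12.
ε = (∂Q_x/∂P_y)(P_y/Q_x) = 12 × (17.9/392.2) ≈ 0.548.
Since ε > 0, coffee makers and coffee pods are substitutes.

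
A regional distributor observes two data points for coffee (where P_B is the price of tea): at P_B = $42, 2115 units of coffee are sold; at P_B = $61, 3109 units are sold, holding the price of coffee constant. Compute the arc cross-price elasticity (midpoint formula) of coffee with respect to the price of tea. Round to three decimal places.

ΔQ_A = 3109 − 2115 = 994; ΔP_B = 61 − 42 = 19.
Midpoints: Q̄_A = 2612.0, P̄_B = 51.50.
ε = (ΔQ_A/Q̄_A)/(ΔP_B/P̄_B) = (994/2612.0)/(19/51.50) ≈ 1.031.
ε > 0: coffee and tea are substitutes.

1.031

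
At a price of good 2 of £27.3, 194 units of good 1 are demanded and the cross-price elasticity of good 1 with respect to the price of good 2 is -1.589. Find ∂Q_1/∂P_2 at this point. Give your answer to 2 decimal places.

-11.29

ε = (∂Q_1/∂P_2)·(P_2/Q_1) ⇒ ∂Q_1/∂P_2 = ε·Q_1/P_2 = -1.589 × 194/27.3 ≈ -11.29.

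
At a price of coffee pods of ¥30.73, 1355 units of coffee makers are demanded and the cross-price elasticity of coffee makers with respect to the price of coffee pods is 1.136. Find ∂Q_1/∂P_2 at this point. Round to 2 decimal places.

50.09

ε = (∂Q_1/∂P_2)·(P_2/Q_1) ⇒ ∂Q_1/∂P_2 = ε·Q_1/P_2 = 1.136 × 1355/30.73 ≈ 50.09.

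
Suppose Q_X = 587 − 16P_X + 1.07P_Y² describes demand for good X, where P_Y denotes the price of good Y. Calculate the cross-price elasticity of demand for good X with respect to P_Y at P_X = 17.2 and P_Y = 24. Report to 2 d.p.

At P_X = 17.2 and P_Y = 24: Q_X = 928.12.
∂Q_X/∂P_Y = 2.14P_Y = 2.14(24) = 51.3600.
ε = (∂Q_X/∂P_Y)(P_Y/Q_X) = 51.3600 × (24/928.12) ≈ 1.33.
ε > 0: substitutes.

1.33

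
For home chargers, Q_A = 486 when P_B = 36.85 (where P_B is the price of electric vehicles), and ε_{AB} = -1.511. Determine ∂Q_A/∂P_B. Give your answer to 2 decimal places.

ε = (∂Q_A/∂P_B)·(P_B/Q_A) ⇒ ∂Q_A/∂P_B = ε·Q_A/P_B = -1.511 × 486/36.85 ≈ -19.93.

-19.93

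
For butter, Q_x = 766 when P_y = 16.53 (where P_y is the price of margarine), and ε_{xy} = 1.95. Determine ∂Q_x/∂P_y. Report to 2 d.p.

90.36

ε = (∂Q_x/∂P_y)·(P_y/Q_x) ⇒ ∂Q_x/∂P_y = ε·Q_x/P_y = 1.95 × 766/16.53 ≈ 90.36.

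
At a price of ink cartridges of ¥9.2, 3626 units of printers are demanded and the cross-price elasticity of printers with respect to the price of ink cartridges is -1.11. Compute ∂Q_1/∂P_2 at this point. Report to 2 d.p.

-437.48

ε = (∂Q_1/∂P_2)·(P_2/Q_1) ⇒ ∂Q_1/∂P_2 = ε·Q_1/P_2 = -1.11 × 3626/9.2 ≈ -437.48.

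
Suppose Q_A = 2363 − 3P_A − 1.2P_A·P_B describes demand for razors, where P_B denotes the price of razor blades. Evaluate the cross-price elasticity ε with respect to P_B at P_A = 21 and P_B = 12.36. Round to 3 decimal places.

At P_A = 21 and P_B = 12.36: Q_A = 1988.528.
∂Q_A/∂P_B = -1.2P_A = -1.2(21) = -25.2000.
ε = (∂Q_A/∂P_B)(P_B/Q_A) = -25.2000 × (12.36/1988.528) ≈ -0.157.
ε < 0: complements.

-0.157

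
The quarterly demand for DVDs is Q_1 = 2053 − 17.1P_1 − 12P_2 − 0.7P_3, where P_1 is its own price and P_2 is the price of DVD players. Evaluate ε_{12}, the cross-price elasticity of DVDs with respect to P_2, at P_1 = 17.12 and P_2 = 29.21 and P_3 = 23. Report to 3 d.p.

At P_1 = 17.12 and P_2 = 29.21 and P_3 = 23: Q_1 = 1393.628.
∂Q_1/∂P_2 = -12.
ε = (∂Q_1/∂P_2)(P_2/Q_1) = -12 × (29.21/1393.628) ≈ -0.252.

-0.252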